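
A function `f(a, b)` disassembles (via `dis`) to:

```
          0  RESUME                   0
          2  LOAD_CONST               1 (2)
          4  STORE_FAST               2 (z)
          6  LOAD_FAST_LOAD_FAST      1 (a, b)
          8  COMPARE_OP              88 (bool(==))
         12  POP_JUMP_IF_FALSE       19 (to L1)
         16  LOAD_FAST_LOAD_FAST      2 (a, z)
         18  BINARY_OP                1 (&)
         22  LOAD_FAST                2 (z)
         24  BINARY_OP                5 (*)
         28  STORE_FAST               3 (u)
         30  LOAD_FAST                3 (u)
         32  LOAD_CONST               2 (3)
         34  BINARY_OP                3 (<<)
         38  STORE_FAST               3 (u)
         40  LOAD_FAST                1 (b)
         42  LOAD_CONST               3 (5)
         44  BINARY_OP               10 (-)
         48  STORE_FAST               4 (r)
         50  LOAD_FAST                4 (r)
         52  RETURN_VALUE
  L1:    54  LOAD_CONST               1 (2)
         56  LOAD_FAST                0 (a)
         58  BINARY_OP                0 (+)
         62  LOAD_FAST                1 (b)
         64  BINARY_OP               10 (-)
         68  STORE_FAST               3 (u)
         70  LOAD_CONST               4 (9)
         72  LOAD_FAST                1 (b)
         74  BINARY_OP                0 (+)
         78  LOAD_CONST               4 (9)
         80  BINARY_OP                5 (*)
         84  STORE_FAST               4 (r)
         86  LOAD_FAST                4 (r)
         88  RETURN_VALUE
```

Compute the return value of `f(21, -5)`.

36

LOAD_CONST → push 2. Stack: [2]
STORE_FAST z → z=2. Stack: []
LOAD_FAST_LOAD_FAST a,b → push 21,-5. Stack: [21, -5]
COMPARE_OP bool(==) → 21 vs -5 = False. Stack: [False]
POP_JUMP_IF_FALSE → pop False; jump. Stack: []
LOAD_CONST → push 2. Stack: [2]
LOAD_FAST a → push 21. Stack: [2, 21]
BINARY_OP + → 2 + 21 = 23. Stack: [23]
LOAD_FAST b → push -5. Stack: [23, -5]
BINARY_OP - → 23 - -5 = 28. Stack: [28]
STORE_FAST u → u=28. Stack: []
LOAD_CONST → push 9. Stack: [9]
LOAD_FAST b → push -5. Stack: [9, -5]
BINARY_OP + → 9 + -5 = 4. Stack: [4]
LOAD_CONST → push 9. Stack: [4, 9]
BINARY_OP * → 4 * 9 = 36. Stack: [36]
STORE_FAST r → r=36. Stack: []
LOAD_FAST r → push 36. Stack: [36]
RETURN_VALUE → return 36.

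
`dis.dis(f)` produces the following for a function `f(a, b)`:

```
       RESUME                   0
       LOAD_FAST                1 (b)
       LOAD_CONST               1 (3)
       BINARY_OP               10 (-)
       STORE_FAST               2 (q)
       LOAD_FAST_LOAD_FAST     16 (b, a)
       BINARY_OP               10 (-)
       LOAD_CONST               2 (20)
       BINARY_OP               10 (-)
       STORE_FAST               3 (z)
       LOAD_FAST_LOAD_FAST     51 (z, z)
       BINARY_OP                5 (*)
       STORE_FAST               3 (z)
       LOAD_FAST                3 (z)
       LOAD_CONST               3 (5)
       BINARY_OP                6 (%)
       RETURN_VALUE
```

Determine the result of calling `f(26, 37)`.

1

LOAD_FAST b → push 37. Stack: [37]
LOAD_CONST → push 3. Stack: [37, 3]
BINARY_OP - → 37 - 3 = 34. Stack: [34]
STORE_FAST q → q=34. Stack: []
LOAD_FAST_LOAD_FAST b,a → push 37,26. Stack: [37, 26]
BINARY_OP - → 37 - 26 = 11. Stack: [11]
LOAD_CONST → push 20. Stack: [11, 20]
BINARY_OP - → 11 - 20 = -9. Stack: [-9]
STORE_FAST z → z=-9. Stack: []
LOAD_FAST_LOAD_FAST z,z → push -9,-9. Stack: [-9, -9]
BINARY_OP * → -9 * -9 = 81. Stack: [81]
STORE_FAST z → z=81. Stack: []
LOAD_FAST z → push 81. Stack: [81]
LOAD_CONST → push 5. Stack: [81, 5]
BINARY_OP % → 81 % 5 = 1. Stack: [1]
RETURN_VALUE → return 1.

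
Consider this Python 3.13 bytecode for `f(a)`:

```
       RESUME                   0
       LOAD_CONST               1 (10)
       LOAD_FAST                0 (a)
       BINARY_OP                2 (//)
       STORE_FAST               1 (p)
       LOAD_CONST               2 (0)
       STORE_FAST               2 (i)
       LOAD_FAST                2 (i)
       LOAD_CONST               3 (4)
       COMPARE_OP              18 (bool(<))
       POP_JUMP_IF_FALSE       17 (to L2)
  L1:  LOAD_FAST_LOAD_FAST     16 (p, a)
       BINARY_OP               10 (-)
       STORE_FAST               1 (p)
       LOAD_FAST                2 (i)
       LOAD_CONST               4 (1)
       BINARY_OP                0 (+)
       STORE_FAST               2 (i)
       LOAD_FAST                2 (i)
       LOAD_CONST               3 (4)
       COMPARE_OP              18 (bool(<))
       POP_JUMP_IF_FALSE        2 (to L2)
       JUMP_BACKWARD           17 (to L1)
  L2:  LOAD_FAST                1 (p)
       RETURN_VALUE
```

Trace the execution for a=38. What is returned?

-152

LOAD_CONST → push 10. Stack: [10]
LOAD_FAST a → push 38. Stack: [10, 38]
BINARY_OP // → 10 // 38 = 0. Stack: [0]
STORE_FAST p → p=0. Stack: []
LOAD_CONST → push 0. Stack: [0]
STORE_FAST i → i=0. Stack: []
LOAD_FAST i → push 0. Stack: [0]
LOAD_CONST → push 4. Stack: [0, 4]
COMPARE_OP bool(<) → 0 vs 4 = True. Stack: [True]
POP_JUMP_IF_FALSE → pop True; no jump. Stack: []
LOAD_FAST_LOAD_FAST p,a → push 0,38. Stack: [0, 38]
BINARY_OP - → 0 - 38 = -38. Stack: [-38]
STORE_FAST p → p=-38. Stack: []
LOAD_FAST i → push 0. Stack: [0]
LOAD_CONST → push 1. Stack: [0, 1]
BINARY_OP + → 0 + 1 = 1. Stack: [1]
STORE_FAST i → i=1. Stack: []
LOAD_FAST i → push 1. Stack: [1]
LOAD_CONST → push 4. Stack: [1, 4]
COMPARE_OP bool(<) → 1 vs 4 = True. Stack: [True]
POP_JUMP_IF_FALSE → pop True; no jump. Stack: []
LOAD_FAST_LOAD_FAST p,a → push -38,38. Stack: [-38, 38]
BINARY_OP - → -38 - 38 = -76. Stack: [-76]
STORE_FAST p → p=-76. Stack: []
LOAD_FAST i → push 1. Stack: [1]
LOAD_CONST → push 1. Stack: [1, 1]
BINARY_OP + → 1 + 1 = 2. Stack: [2]
STORE_FAST i → i=2. Stack: []
LOAD_FAST i → push 2. Stack: [2]
LOAD_CONST → push 4. Stack: [2, 4]
COMPARE_OP bool(<) → 2 vs 4 = True. Stack: [True]
POP_JUMP_IF_FALSE → pop True; no jump. Stack: []
LOAD_FAST_LOAD_FAST p,a → push -76,38. Stack: [-76, 38]
BINARY_OP - → -76 - 38 = -114. Stack: [-114]
STORE_FAST p → p=-114. Stack: []
LOAD_FAST i → push 2. Stack: [2]
LOAD_CONST → push 1. Stack: [2, 1]
BINARY_OP + → 2 + 1 = 3. Stack: [3]
STORE_FAST i → i=3. Stack: []
LOAD_FAST i → push 3. Stack: [3]
LOAD_CONST → push 4. Stack: [3, 4]
COMPARE_OP bool(<) → 3 vs 4 = True. Stack: [True]
POP_JUMP_IF_FALSE → pop True; no jump. Stack: []
LOAD_FAST_LOAD_FAST p,a → push -114,38. Stack: [-114, 38]
BINARY_OP - → -114 - 38 = -152. Stack: [-152]
STORE_FAST p → p=-152. Stack: []
LOAD_FAST i → push 3. Stack: [3]
LOAD_CONST → push 1. Stack: [3, 1]
BINARY_OP + → 3 + 1 = 4. Stack: [4]
STORE_FAST i → i=4. Stack: []
LOAD_FAST i → push 4. Stack: [4]
LOAD_CONST → push 4. Stack: [4, 4]
COMPARE_OP bool(<) → 4 vs 4 = False. Stack: [False]
POP_JUMP_IF_FALSE → pop False; jump. Stack: []
LOAD_FAST p → push -152. Stack: [-152]
RETURN_VALUE → return -152.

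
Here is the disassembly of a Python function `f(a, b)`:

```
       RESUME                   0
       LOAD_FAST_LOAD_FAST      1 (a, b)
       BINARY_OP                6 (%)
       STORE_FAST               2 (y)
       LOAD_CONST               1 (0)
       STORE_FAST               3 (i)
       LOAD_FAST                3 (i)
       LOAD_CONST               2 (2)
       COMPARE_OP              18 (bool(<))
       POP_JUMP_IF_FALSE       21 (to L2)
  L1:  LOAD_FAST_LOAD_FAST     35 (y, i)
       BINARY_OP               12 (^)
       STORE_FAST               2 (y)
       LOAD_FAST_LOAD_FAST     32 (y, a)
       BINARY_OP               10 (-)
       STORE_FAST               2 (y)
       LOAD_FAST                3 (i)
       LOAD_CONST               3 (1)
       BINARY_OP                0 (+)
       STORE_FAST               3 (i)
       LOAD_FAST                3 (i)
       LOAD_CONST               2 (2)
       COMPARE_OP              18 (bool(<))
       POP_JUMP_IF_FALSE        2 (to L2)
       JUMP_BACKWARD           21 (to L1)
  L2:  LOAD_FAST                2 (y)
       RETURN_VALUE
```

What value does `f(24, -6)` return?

LOAD_FAST_LOAD_FAST a,b → push 24,-6. Stack: [24, -6]
BINARY_OP % → 24 % -6 = 0. Stack: [0]
STORE_FAST y → y=0. Stack: []
LOAD_CONST → push 0. Stack: [0]
STORE_FAST i → i=0. Stack: []
LOAD_FAST i → push 0. Stack: [0]
LOAD_CONST → push 2. Stack: [0, 2]
COMPARE_OP bool(<) → 0 vs 2 = True. Stack: [True]
POP_JUMP_IF_FALSE → pop True; no jump. Stack: []
LOAD_FAST_LOAD_FAST y,i → push 0,0. Stack: [0, 0]
BINARY_OP ^ → 0 ^ 0 = 0. Stack: [0]
STORE_FAST y → y=0. Stack: []
LOAD_FAST_LOAD_FAST y,a → push 0,24. Stack: [0, 24]
BINARY_OP - → 0 - 24 = -24. Stack: [-24]
STORE_FAST y → y=-24. Stack: []
LOAD_FAST i → push 0. Stack: [0]
LOAD_CONST → push 1. Stack: [0, 1]
BINARY_OP + → 0 + 1 = 1. Stack: [1]
STORE_FAST i → i=1. Stack: []
LOAD_FAST i → push 1. Stack: [1]
LOAD_CONST → push 2. Stack: [1, 2]
COMPARE_OP bool(<) → 1 vs 2 = True. Stack: [True]
POP_JUMP_IF_FALSE → pop True; no jump. Stack: []
LOAD_FAST_LOAD_FAST y,i → push -24,1. Stack: [-24, 1]
BINARY_OP ^ → -24 ^ 1 = -23. Stack: [-23]
STORE_FAST y → y=-23. Stack: []
LOAD_FAST_LOAD_FAST y,a → push -23,24. Stack: [-23, 24]
BINARY_OP - → -23 - 24 = -47. Stack: [-47]
STORE_FAST y → y=-47. Stack: []
LOAD_FAST i → push 1. Stack: [1]
LOAD_CONST → push 1. Stack: [1, 1]
BINARY_OP + → 1 + 1 = 2. Stack: [2]
STORE_FAST i → i=2. Stack: []
LOAD_FAST i → push 2. Stack: [2]
LOAD_CONST → push 2. Stack: [2, 2]
COMPARE_OP bool(<) → 2 vs 2 = False. Stack: [False]
POP_JUMP_IF_FALSE → pop False; jump. Stack: []
LOAD_FAST y → push -47. Stack: [-47]
RETURN_VALUE → return -47.

-47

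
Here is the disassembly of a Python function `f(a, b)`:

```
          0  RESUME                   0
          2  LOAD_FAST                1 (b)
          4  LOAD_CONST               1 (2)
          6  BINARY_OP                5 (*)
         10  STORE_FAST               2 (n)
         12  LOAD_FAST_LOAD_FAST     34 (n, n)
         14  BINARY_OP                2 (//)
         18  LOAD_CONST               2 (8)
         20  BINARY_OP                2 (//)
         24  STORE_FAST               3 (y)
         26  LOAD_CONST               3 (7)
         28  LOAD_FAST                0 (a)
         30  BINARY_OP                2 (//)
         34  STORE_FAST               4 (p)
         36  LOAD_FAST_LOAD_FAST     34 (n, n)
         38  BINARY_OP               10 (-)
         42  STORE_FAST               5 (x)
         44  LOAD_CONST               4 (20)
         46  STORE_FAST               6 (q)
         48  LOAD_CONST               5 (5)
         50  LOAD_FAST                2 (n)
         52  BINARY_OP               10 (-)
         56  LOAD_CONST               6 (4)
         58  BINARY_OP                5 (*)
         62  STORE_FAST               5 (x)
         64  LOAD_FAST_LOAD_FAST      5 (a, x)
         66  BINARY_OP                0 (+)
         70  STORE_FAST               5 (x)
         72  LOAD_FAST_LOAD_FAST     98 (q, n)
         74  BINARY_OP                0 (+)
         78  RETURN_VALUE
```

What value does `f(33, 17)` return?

54

LOAD_FAST b → push 17. Stack: [17]
LOAD_CONST → push 2. Stack: [17, 2]
BINARY_OP * → 17 * 2 = 34. Stack: [34]
STORE_FAST n → n=34. Stack: []
LOAD_FAST_LOAD_FAST n,n → push 34,34. Stack: [34, 34]
BINARY_OP // → 34 // 34 = 1. Stack: [1]
LOAD_CONST → push 8. Stack: [1, 8]
BINARY_OP // → 1 // 8 = 0. Stack: [0]
STORE_FAST y → y=0. Stack: []
LOAD_CONST → push 7. Stack: [7]
LOAD_FAST a → push 33. Stack: [7, 33]
BINARY_OP // → 7 // 33 = 0. Stack: [0]
STORE_FAST p → p=0. Stack: []
LOAD_FAST_LOAD_FAST n,n → push 34,34. Stack: [34, 34]
BINARY_OP - → 34 - 34 = 0. Stack: [0]
STORE_FAST x → x=0. Stack: []
LOAD_CONST → push 20. Stack: [20]
STORE_FAST q → q=20. Stack: []
LOAD_CONST → push 5. Stack: [5]
LOAD_FAST n → push 34. Stack: [5, 34]
BINARY_OP - → 5 - 34 = -29. Stack: [-29]
LOAD_CONST → push 4. Stack: [-29, 4]
BINARY_OP * → -29 * 4 = -116. Stack: [-116]
STORE_FAST x → x=-116. Stack: []
LOAD_FAST_LOAD_FAST a,x → push 33,-116. Stack: [33, -116]
BINARY_OP + → 33 + -116 = -83. Stack: [-83]
STORE_FAST x → x=-83. Stack: []
LOAD_FAST_LOAD_FAST q,n → push 20,34. Stack: [20, 34]
BINARY_OP + → 20 + 34 = 54. Stack: [54]
RETURN_VALUE → return 54.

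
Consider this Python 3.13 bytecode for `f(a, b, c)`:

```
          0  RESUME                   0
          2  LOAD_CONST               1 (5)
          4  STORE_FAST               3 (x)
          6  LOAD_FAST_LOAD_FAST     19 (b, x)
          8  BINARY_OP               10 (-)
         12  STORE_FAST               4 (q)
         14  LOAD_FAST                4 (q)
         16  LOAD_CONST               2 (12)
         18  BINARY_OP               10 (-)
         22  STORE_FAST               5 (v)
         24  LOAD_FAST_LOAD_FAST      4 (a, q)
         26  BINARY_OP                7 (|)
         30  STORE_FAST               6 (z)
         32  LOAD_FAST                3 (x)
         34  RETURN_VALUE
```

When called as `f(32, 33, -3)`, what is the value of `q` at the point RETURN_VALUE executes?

LOAD_CONST → push 5. Stack: [5]
STORE_FAST x → x=5. Stack: []
LOAD_FAST_LOAD_FAST b,x → push 33,5. Stack: [33, 5]
BINARY_OP - → 33 - 5 = 28. Stack: [28]
STORE_FAST q → q=28. Stack: []
LOAD_FAST q → push 28. Stack: [28]
LOAD_CONST → push 12. Stack: [28, 12]
BINARY_OP - → 28 - 12 = 16. Stack: [16]
STORE_FAST v → v=16. Stack: []
LOAD_FAST_LOAD_FAST a,q → push 32,28. Stack: [32, 28]
BINARY_OP | → 32 | 28 = 60. Stack: [60]
STORE_FAST z → z=60. Stack: []
LOAD_FAST x → push 5. Stack: [5]
RETURN_VALUE → return 5.

28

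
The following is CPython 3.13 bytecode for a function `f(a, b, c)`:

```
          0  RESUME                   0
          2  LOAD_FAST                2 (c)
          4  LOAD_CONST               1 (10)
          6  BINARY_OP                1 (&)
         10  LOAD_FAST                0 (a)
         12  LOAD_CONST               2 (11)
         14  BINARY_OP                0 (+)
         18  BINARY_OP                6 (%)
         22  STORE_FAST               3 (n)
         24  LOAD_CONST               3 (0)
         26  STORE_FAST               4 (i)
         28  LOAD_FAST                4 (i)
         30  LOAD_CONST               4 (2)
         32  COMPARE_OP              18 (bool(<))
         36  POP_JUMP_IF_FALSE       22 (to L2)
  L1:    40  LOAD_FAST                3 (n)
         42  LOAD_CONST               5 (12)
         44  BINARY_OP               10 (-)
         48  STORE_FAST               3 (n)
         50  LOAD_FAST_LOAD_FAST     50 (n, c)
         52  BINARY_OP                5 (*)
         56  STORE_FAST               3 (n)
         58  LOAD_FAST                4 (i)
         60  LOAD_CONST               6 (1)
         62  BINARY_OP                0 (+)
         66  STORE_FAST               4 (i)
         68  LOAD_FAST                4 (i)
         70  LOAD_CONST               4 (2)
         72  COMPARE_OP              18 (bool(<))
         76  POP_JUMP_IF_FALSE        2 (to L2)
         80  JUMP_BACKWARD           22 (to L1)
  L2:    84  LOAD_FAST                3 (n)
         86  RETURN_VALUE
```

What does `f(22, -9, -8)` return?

LOAD_FAST c → push -8. Stack: [-8]
LOAD_CONST → push 10. Stack: [-8, 10]
BINARY_OP & → -8 & 10 = 8. Stack: [8]
LOAD_FAST a → push 22. Stack: [8, 22]
LOAD_CONST → push 11. Stack: [8, 22, 11]
BINARY_OP + → 22 + 11 = 33. Stack: [8, 33]
BINARY_OP % → 8 % 33 = 8. Stack: [8]
STORE_FAST n → n=8. Stack: []
LOAD_CONST → push 0. Stack: [0]
STORE_FAST i → i=0. Stack: []
LOAD_FAST i → push 0. Stack: [0]
LOAD_CONST → push 2. Stack: [0, 2]
COMPARE_OP bool(<) → 0 vs 2 = True. Stack: [True]
POP_JUMP_IF_FALSE → pop True; no jump. Stack: []
LOAD_FAST n → push 8. Stack: [8]
LOAD_CONST → push 12. Stack: [8, 12]
BINARY_OP - → 8 - 12 = -4. Stack: [-4]
STORE_FAST n → n=-4. Stack: []
LOAD_FAST_LOAD_FAST n,c → push -4,-8. Stack: [-4, -8]
BINARY_OP * → -4 * -8 = 32. Stack: [32]
STORE_FAST n → n=32. Stack: []
LOAD_FAST i → push 0. Stack: [0]
LOAD_CONST → push 1. Stack: [0, 1]
BINARY_OP + → 0 + 1 = 1. Stack: [1]
STORE_FAST i → i=1. Stack: []
LOAD_FAST i → push 1. Stack: [1]
LOAD_CONST → push 2. Stack: [1, 2]
COMPARE_OP bool(<) → 1 vs 2 = True. Stack: [True]
POP_JUMP_IF_FALSE → pop True; no jump. Stack: []
LOAD_FAST n → push 32. Stack: [32]
LOAD_CONST → push 12. Stack: [32, 12]
BINARY_OP - → 32 - 12 = 20. Stack: [20]
STORE_FAST n → n=20. Stack: []
LOAD_FAST_LOAD_FAST n,c → push 20,-8. Stack: [20, -8]
BINARY_OP * → 20 * -8 = -160. Stack: [-160]
STORE_FAST n → n=-160. Stack: []
LOAD_FAST i → push 1. Stack: [1]
LOAD_CONST → push 1. Stack: [1, 1]
BINARY_OP + → 1 + 1 = 2. Stack: [2]
STORE_FAST i → i=2. Stack: []
LOAD_FAST i → push 2. Stack: [2]
LOAD_CONST → push 2. Stack: [2, 2]
COMPARE_OP bool(<) → 2 vs 2 = False. Stack: [False]
POP_JUMP_IF_FALSE → pop False; jump. Stack: []
LOAD_FAST n → push -160. Stack: [-160]
RETURN_VALUE → return -160.

-160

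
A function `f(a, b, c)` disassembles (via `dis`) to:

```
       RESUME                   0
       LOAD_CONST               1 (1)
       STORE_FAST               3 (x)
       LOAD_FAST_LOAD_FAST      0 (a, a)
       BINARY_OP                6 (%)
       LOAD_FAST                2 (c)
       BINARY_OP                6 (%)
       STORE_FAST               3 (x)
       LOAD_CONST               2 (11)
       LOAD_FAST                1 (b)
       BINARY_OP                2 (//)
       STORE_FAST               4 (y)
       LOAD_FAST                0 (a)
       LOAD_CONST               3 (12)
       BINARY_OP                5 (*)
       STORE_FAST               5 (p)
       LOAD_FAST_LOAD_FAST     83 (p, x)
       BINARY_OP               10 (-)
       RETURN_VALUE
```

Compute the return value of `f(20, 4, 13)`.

LOAD_CONST → push 1. Stack: [1]
STORE_FAST x → x=1. Stack: []
LOAD_FAST_LOAD_FAST a,a → push 20,20. Stack: [20, 20]
BINARY_OP % → 20 % 20 = 0. Stack: [0]
LOAD_FAST c → push 13. Stack: [0, 13]
BINARY_OP % → 0 % 13 = 0. Stack: [0]
STORE_FAST x → x=0. Stack: []
LOAD_CONST → push 11. Stack: [11]
LOAD_FAST b → push 4. Stack: [11, 4]
BINARY_OP // → 11 // 4 = 2. Stack: [2]
STORE_FAST y → y=2. Stack: []
LOAD_FAST a → push 20. Stack: [20]
LOAD_CONST → push 12. Stack: [20, 12]
BINARY_OP * → 20 * 12 = 240. Stack: [240]
STORE_FAST p → p=240. Stack: []
LOAD_FAST_LOAD_FAST p,x → push 240,0. Stack: [240, 0]
BINARY_OP - → 240 - 0 = 240. Stack: [240]
RETURN_VALUE → return 240.

240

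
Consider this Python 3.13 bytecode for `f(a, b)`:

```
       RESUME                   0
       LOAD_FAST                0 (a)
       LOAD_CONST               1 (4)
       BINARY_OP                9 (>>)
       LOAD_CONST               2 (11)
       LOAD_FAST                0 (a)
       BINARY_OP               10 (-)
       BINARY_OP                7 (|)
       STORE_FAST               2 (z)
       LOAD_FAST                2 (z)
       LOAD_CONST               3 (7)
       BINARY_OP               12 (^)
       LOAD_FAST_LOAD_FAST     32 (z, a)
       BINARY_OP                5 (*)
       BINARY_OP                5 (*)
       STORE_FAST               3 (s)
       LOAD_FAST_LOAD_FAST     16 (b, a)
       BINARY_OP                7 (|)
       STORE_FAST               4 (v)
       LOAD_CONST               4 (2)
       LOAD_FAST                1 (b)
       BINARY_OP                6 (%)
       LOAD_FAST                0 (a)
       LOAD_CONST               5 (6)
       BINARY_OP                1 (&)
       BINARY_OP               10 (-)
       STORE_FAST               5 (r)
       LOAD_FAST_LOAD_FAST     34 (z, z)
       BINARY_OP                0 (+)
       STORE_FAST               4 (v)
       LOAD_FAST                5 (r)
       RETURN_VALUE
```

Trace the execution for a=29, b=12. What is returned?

-2

LOAD_FAST a → push 29. Stack: [29]
LOAD_CONST → push 4. Stack: [29, 4]
BINARY_OP >> → 29 >> 4 = 1. Stack: [1]
LOAD_CONST → push 11. Stack: [1, 11]
LOAD_FAST a → push 29. Stack: [1, 11, 29]
BINARY_OP - → 11 - 29 = -18. Stack: [1, -18]
BINARY_OP | → 1 | -18 = -17. Stack: [-17]
STORE_FAST z → z=-17. Stack: []
LOAD_FAST z → push -17. Stack: [-17]
LOAD_CONST → push 7. Stack: [-17, 7]
BINARY_OP ^ → -17 ^ 7 = -24. Stack: [-24]
LOAD_FAST_LOAD_FAST z,a → push -17,29. Stack: [-24, -17, 29]
BINARY_OP * → -17 * 29 = -493. Stack: [-24, -493]
BINARY_OP * → -24 * -493 = 11832. Stack: [11832]
STORE_FAST s → s=11832. Stack: []
LOAD_FAST_LOAD_FAST b,a → push 12,29. Stack: [12, 29]
BINARY_OP | → 12 | 29 = 29. Stack: [29]
STORE_FAST v → v=29. Stack: []
LOAD_CONST → push 2. Stack: [2]
LOAD_FAST b → push 12. Stack: [2, 12]
BINARY_OP % → 2 % 12 = 2. Stack: [2]
LOAD_FAST a → push 29. Stack: [2, 29]
LOAD_CONST → push 6. Stack: [2, 29, 6]
BINARY_OP & → 29 & 6 = 4. Stack: [2, 4]
BINARY_OP - → 2 - 4 = -2. Stack: [-2]
STORE_FAST r → r=-2. Stack: []
LOAD_FAST_LOAD_FAST z,z → push -17,-17. Stack: [-17, -17]
BINARY_OP + → -17 + -17 = -34. Stack: [-34]
STORE_FAST v → v=-34. Stack: []
LOAD_FAST r → push -2. Stack: [-2]
RETURN_VALUE → return -2.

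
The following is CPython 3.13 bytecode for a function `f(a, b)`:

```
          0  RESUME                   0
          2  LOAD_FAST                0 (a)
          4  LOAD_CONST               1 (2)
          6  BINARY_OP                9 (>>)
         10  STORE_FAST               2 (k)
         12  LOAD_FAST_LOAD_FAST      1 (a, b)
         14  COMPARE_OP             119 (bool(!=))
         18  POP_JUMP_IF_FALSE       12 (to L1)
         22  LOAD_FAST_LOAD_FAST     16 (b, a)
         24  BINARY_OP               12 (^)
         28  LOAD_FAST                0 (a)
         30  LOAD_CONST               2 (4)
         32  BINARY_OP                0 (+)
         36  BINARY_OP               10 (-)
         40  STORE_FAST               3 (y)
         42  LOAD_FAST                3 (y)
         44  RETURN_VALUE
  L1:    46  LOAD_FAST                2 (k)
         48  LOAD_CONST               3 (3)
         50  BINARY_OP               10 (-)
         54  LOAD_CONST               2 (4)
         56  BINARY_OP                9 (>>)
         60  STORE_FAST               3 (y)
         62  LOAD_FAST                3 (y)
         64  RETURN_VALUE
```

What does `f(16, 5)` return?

1

LOAD_FAST a → push 16. Stack: [16]
LOAD_CONST → push 2. Stack: [16, 2]
BINARY_OP >> → 16 >> 2 = 4. Stack: [4]
STORE_FAST k → k=4. Stack: []
LOAD_FAST_LOAD_FAST a,b → push 16,5. Stack: [16, 5]
COMPARE_OP bool(!=) → 16 vs 5 = True. Stack: [True]
POP_JUMP_IF_FALSE → pop True; no jump. Stack: []
LOAD_FAST_LOAD_FAST b,a → push 5,16. Stack: [5, 16]
BINARY_OP ^ → 5 ^ 16 = 21. Stack: [21]
LOAD_FAST a → push 16. Stack: [21, 16]
LOAD_CONST → push 4. Stack: [21, 16, 4]
BINARY_OP + → 16 + 4 = 20. Stack: [21, 20]
BINARY_OP - → 21 - 20 = 1. Stack: [1]
STORE_FAST y → y=1. Stack: []
LOAD_FAST y → push 1. Stack: [1]
RETURN_VALUE → return 1.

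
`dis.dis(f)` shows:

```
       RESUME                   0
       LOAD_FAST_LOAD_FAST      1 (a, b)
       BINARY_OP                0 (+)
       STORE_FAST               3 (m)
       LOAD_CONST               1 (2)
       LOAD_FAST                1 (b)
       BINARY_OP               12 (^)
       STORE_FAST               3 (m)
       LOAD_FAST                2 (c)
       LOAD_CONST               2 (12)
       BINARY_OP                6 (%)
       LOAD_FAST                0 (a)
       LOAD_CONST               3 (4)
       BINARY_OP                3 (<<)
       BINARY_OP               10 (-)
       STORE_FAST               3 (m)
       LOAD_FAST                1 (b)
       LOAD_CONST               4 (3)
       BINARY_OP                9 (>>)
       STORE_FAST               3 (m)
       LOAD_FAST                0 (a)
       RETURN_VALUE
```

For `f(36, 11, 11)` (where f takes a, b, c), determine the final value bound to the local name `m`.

LOAD_FAST_LOAD_FAST a,b → push 36,11. Stack: [36, 11]
BINARY_OP + → 36 + 11 = 47. Stack: [47]
STORE_FAST m → m=47. Stack: []
LOAD_CONST → push 2. Stack: [2]
LOAD_FAST b → push 11. Stack: [2, 11]
BINARY_OP ^ → 2 ^ 11 = 9. Stack: [9]
STORE_FAST m → m=9. Stack: []
LOAD_FAST c → push 11. Stack: [11]
LOAD_CONST → push 12. Stack: [11, 12]
BINARY_OP % → 11 % 12 = 11. Stack: [11]
LOAD_FAST a → push 36. Stack: [11, 36]
LOAD_CONST → push 4. Stack: [11, 36, 4]
BINARY_OP << → 36 << 4 = 576. Stack: [11, 576]
BINARY_OP - → 11 - 576 = -565. Stack: [-565]
STORE_FAST m → m=-565. Stack: []
LOAD_FAST b → push 11. Stack: [11]
LOAD_CONST → push 3. Stack: [11, 3]
BINARY_OP >> → 11 >> 3 = 1. Stack: [1]
STORE_FAST m → m=1. Stack: []
LOAD_FAST a → push 36. Stack: [36]
RETURN_VALUE → return 36.

1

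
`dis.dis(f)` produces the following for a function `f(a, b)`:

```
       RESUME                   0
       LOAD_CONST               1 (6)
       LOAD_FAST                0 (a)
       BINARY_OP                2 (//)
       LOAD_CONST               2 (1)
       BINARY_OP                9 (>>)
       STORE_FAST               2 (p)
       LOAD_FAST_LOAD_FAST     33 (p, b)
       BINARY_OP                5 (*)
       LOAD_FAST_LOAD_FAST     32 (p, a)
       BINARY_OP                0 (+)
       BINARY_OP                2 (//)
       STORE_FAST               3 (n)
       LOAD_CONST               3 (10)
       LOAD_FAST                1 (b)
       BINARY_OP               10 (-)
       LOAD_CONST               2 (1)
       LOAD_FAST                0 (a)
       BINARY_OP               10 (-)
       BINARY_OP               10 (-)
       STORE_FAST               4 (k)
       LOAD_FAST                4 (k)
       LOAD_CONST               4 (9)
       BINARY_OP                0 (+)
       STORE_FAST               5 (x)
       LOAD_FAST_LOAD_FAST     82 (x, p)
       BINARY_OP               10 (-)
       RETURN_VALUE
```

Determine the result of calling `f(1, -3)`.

19

LOAD_CONST → push 6. Stack: [6]
LOAD_FAST a → push 1. Stack: [6, 1]
BINARY_OP // → 6 // 1 = 6. Stack: [6]
LOAD_CONST → push 1. Stack: [6, 1]
BINARY_OP >> → 6 >> 1 = 3. Stack: [3]
STORE_FAST p → p=3. Stack: []
LOAD_FAST_LOAD_FAST p,b → push 3,-3. Stack: [3, -3]
BINARY_OP * → 3 * -3 = -9. Stack: [-9]
LOAD_FAST_LOAD_FAST p,a → push 3,1. Stack: [-9, 3, 1]
BINARY_OP + → 3 + 1 = 4. Stack: [-9, 4]
BINARY_OP // → -9 // 4 = -3. Stack: [-3]
STORE_FAST n → n=-3. Stack: []
LOAD_CONST → push 10. Stack: [10]
LOAD_FAST b → push -3. Stack: [10, -3]
BINARY_OP - → 10 - -3 = 13. Stack: [13]
LOAD_CONST → push 1. Stack: [13, 1]
LOAD_FAST a → push 1. Stack: [13, 1, 1]
BINARY_OP - → 1 - 1 = 0. Stack: [13, 0]
BINARY_OP - → 13 - 0 = 13. Stack: [13]
STORE_FAST k → k=13. Stack: []
LOAD_FAST k → push 13. Stack: [13]
LOAD_CONST → push 9. Stack: [13, 9]
BINARY_OP + → 13 + 9 = 22. Stack: [22]
STORE_FAST x → x=22. Stack: []
LOAD_FAST_LOAD_FAST x,p → push 22,3. Stack: [22, 3]
BINARY_OP - → 22 - 3 = 19. Stack: [19]
RETURN_VALUE → return 19.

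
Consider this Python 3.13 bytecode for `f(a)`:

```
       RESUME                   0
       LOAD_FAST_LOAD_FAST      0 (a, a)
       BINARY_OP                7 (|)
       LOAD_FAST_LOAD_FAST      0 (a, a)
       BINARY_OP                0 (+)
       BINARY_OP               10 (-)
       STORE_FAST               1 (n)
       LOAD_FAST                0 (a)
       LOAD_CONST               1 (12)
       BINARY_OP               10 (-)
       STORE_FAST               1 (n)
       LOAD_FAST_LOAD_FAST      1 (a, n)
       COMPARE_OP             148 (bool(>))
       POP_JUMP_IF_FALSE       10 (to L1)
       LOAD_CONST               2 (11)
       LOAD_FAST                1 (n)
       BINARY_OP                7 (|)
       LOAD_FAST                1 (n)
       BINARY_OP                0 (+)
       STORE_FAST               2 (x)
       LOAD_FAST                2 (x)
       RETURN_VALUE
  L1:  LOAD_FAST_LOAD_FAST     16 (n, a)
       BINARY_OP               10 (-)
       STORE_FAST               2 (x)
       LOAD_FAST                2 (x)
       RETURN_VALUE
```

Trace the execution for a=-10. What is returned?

LOAD_FAST_LOAD_FAST a,a → push -10,-10. Stack: [-10, -10]
BINARY_OP | → -10 | -10 = -10. Stack: [-10]
LOAD_FAST_LOAD_FAST a,a → push -10,-10. Stack: [-10, -10, -10]
BINARY_OP + → -10 + -10 = -20. Stack: [-10, -20]
BINARY_OP - → -10 - -20 = 10. Stack: [10]
STORE_FAST n → n=10. Stack: []
LOAD_FAST a → push -10. Stack: [-10]
LOAD_CONST → push 12. Stack: [-10, 12]
BINARY_OP - → -10 - 12 = -22. Stack: [-22]
STORE_FAST n → n=-22. Stack: []
LOAD_FAST_LOAD_FAST a,n → push -10,-22. Stack: [-10, -22]
COMPARE_OP bool(>) → -10 vs -22 = True. Stack: [True]
POP_JUMP_IF_FALSE → pop True; no jump. Stack: []
LOAD_CONST → push 11. Stack: [11]
LOAD_FAST n → push -22. Stack: [11, -22]
BINARY_OP | → 11 | -22 = -21. Stack: [-21]
LOAD_FAST n → push -22. Stack: [-21, -22]
BINARY_OP + → -21 + -22 = -43. Stack: [-43]
STORE_FAST x → x=-43. Stack: []
LOAD_FAST x → push -43. Stack: [-43]
RETURN_VALUE → return -43.

-43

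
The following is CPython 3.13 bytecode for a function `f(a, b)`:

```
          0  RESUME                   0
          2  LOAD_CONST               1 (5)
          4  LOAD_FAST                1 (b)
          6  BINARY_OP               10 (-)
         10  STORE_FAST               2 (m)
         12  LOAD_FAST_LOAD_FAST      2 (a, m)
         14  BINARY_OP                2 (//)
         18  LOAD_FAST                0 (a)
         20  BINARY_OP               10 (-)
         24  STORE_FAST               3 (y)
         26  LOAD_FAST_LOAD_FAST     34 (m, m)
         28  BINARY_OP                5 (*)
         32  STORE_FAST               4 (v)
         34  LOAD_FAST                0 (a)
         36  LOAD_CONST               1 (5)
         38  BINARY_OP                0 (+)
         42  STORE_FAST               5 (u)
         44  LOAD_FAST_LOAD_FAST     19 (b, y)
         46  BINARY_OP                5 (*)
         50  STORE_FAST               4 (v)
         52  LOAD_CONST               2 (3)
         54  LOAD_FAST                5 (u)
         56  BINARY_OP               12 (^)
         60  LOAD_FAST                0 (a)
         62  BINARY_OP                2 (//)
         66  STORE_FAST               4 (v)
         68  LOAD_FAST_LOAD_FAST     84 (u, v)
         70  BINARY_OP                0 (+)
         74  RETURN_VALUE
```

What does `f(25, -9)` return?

LOAD_CONST → push 5. Stack: [5]
LOAD_FAST b → push -9. Stack: [5, -9]
BINARY_OP - → 5 - -9 = 14. Stack: [14]
STORE_FAST m → m=14. Stack: []
LOAD_FAST_LOAD_FAST a,m → push 25,14. Stack: [25, 14]
BINARY_OP // → 25 // 14 = 1. Stack: [1]
LOAD_FAST a → push 25. Stack: [1, 25]
BINARY_OP - → 1 - 25 = -24. Stack: [-24]
STORE_FAST y → y=-24. Stack: []
LOAD_FAST_LOAD_FAST m,m → push 14,14. Stack: [14, 14]
BINARY_OP * → 14 * 14 = 196. Stack: [196]
STORE_FAST v → v=196. Stack: []
LOAD_FAST a → push 25. Stack: [25]
LOAD_CONST → push 5. Stack: [25, 5]
BINARY_OP + → 25 + 5 = 30. Stack: [30]
STORE_FAST u → u=30. Stack: []
LOAD_FAST_LOAD_FAST b,y → push -9,-24. Stack: [-9, -24]
BINARY_OP * → -9 * -24 = 216. Stack: [216]
STORE_FAST v → v=216. Stack: []
LOAD_CONST → push 3. Stack: [3]
LOAD_FAST u → push 30. Stack: [3, 30]
BINARY_OP ^ → 3 ^ 30 = 29. Stack: [29]
LOAD_FAST a → push 25. Stack: [29, 25]
BINARY_OP // → 29 // 25 = 1. Stack: [1]
STORE_FAST v → v=1. Stack: []
LOAD_FAST_LOAD_FAST u,v → push 30,1. Stack: [30, 1]
BINARY_OP + → 30 + 1 = 31. Stack: [31]
RETURN_VALUE → return 31.

31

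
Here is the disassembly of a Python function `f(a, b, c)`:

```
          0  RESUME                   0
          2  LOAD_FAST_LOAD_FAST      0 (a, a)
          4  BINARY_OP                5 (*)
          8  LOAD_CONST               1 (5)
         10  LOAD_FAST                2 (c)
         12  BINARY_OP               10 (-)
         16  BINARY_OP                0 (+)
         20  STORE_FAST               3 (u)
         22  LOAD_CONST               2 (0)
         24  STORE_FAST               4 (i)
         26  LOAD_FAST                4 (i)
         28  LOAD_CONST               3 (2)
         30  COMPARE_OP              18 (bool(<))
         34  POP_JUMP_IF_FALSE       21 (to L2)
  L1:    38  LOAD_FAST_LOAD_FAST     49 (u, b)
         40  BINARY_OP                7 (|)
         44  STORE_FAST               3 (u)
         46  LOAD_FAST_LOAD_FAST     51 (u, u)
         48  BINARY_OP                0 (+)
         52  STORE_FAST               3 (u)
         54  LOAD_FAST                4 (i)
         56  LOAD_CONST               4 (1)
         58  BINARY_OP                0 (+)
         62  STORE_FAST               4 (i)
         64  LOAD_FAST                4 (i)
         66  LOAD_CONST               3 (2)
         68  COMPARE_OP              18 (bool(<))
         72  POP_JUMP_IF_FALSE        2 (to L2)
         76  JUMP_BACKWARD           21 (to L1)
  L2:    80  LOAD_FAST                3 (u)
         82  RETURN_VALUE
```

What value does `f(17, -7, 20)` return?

-2

LOAD_FAST_LOAD_FAST a,a → push 17,17. Stack: [17, 17]
BINARY_OP * → 17 * 17 = 289. Stack: [289]
LOAD_CONST → push 5. Stack: [289, 5]
LOAD_FAST c → push 20. Stack: [289, 5, 20]
BINARY_OP - → 5 - 20 = -15. Stack: [289, -15]
BINARY_OP + → 289 + -15 = 274. Stack: [274]
STORE_FAST u → u=274. Stack: []
LOAD_CONST → push 0. Stack: [0]
STORE_FAST i → i=0. Stack: []
LOAD_FAST i → push 0. Stack: [0]
LOAD_CONST → push 2. Stack: [0, 2]
COMPARE_OP bool(<) → 0 vs 2 = True. Stack: [True]
POP_JUMP_IF_FALSE → pop True; no jump. Stack: []
LOAD_FAST_LOAD_FAST u,b → push 274,-7. Stack: [274, -7]
BINARY_OP | → 274 | -7 = -5. Stack: [-5]
STORE_FAST u → u=-5. Stack: []
LOAD_FAST_LOAD_FAST u,u → push -5,-5. Stack: [-5, -5]
BINARY_OP + → -5 + -5 = -10. Stack: [-10]
STORE_FAST u → u=-10. Stack: []
LOAD_FAST i → push 0. Stack: [0]
LOAD_CONST → push 1. Stack: [0, 1]
BINARY_OP + → 0 + 1 = 1. Stack: [1]
STORE_FAST i → i=1. Stack: []
LOAD_FAST i → push 1. Stack: [1]
LOAD_CONST → push 2. Stack: [1, 2]
COMPARE_OP bool(<) → 1 vs 2 = True. Stack: [True]
POP_JUMP_IF_FALSE → pop True; no jump. Stack: []
LOAD_FAST_LOAD_FAST u,b → push -10,-7. Stack: [-10, -7]
BINARY_OP | → -10 | -7 = -1. Stack: [-1]
STORE_FAST u → u=-1. Stack: []
LOAD_FAST_LOAD_FAST u,u → push -1,-1. Stack: [-1, -1]
BINARY_OP + → -1 + -1 = -2. Stack: [-2]
STORE_FAST u → u=-2. Stack: []
LOAD_FAST i → push 1. Stack: [1]
LOAD_CONST → push 1. Stack: [1, 1]
BINARY_OP + → 1 + 1 = 2. Stack: [2]
STORE_FAST i → i=2. Stack: []
LOAD_FAST i → push 2. Stack: [2]
LOAD_CONST → push 2. Stack: [2, 2]
COMPARE_OP bool(<) → 2 vs 2 = False. Stack: [False]
POP_JUMP_IF_FALSE → pop False; jump. Stack: []
LOAD_FAST u → push -2. Stack: [-2]
RETURN_VALUE → return -2.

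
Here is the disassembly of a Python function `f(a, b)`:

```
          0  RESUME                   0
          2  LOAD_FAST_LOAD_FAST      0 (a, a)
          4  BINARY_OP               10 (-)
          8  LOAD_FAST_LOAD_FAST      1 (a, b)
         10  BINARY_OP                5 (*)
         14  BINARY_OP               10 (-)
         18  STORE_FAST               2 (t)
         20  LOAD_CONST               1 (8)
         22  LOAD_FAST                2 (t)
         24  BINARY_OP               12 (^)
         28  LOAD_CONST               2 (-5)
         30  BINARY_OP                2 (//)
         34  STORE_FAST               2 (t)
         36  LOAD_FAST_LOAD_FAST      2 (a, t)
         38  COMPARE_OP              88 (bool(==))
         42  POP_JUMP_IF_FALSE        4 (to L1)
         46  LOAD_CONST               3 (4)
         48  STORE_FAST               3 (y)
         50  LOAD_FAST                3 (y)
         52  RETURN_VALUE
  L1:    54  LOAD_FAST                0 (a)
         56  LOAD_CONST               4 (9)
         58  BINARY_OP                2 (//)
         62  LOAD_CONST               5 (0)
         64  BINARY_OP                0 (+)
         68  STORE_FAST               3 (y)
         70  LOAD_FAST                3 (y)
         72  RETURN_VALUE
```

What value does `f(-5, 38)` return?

-1

LOAD_FAST_LOAD_FAST a,a → push -5,-5. Stack: [-5, -5]
BINARY_OP - → -5 - -5 = 0. Stack: [0]
LOAD_FAST_LOAD_FAST a,b → push -5,38. Stack: [0, -5, 38]
BINARY_OP * → -5 * 38 = -190. Stack: [0, -190]
BINARY_OP - → 0 - -190 = 190. Stack: [190]
STORE_FAST t → t=190. Stack: []
LOAD_CONST → push 8. Stack: [8]
LOAD_FAST t → push 190. Stack: [8, 190]
BINARY_OP ^ → 8 ^ 190 = 182. Stack: [182]
LOAD_CONST → push -5. Stack: [182, -5]
BINARY_OP // → 182 // -5 = -37. Stack: [-37]
STORE_FAST t → t=-37. Stack: []
LOAD_FAST_LOAD_FAST a,t → push -5,-37. Stack: [-5, -37]
COMPARE_OP bool(==) → -5 vs -37 = False. Stack: [False]
POP_JUMP_IF_FALSE → pop False; jump. Stack: []
LOAD_FAST a → push -5. Stack: [-5]
LOAD_CONST → push 9. Stack: [-5, 9]
BINARY_OP // → -5 // 9 = -1. Stack: [-1]
LOAD_CONST → push 0. Stack: [-1, 0]
BINARY_OP + → -1 + 0 = -1. Stack: [-1]
STORE_FAST y → y=-1. Stack: []
LOAD_FAST y → push -1. Stack: [-1]
RETURN_VALUE → return -1.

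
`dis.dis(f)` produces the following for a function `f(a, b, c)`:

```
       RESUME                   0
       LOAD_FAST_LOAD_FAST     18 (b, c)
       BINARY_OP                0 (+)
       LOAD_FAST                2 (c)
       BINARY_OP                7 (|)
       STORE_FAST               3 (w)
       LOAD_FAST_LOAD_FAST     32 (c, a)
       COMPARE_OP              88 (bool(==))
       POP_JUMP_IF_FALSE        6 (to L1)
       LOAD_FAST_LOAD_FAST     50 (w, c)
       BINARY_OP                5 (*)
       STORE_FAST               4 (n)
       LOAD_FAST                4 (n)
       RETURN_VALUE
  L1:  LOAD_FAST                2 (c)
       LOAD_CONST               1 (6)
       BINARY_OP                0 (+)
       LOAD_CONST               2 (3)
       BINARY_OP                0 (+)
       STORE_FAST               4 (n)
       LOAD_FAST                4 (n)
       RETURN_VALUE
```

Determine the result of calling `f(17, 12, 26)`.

35

LOAD_FAST_LOAD_FAST b,c → push 12,26. Stack: [12, 26]
BINARY_OP + → 12 + 26 = 38. Stack: [38]
LOAD_FAST c → push 26. Stack: [38, 26]
BINARY_OP | → 38 | 26 = 62. Stack: [62]
STORE_FAST w → w=62. Stack: []
LOAD_FAST_LOAD_FAST c,a → push 26,17. Stack: [26, 17]
COMPARE_OP bool(==) → 26 vs 17 = False. Stack: [False]
POP_JUMP_IF_FALSE → pop False; jump. Stack: []
LOAD_FAST c → push 26. Stack: [26]
LOAD_CONST → push 6. Stack: [26, 6]
BINARY_OP + → 26 + 6 = 32. Stack: [32]
LOAD_CONST → push 3. Stack: [32, 3]
BINARY_OP + → 32 + 3 = 35. Stack: [35]
STORE_FAST n → n=35. Stack: []
LOAD_FAST n → push 35. Stack: [35]
RETURN_VALUE → return 35.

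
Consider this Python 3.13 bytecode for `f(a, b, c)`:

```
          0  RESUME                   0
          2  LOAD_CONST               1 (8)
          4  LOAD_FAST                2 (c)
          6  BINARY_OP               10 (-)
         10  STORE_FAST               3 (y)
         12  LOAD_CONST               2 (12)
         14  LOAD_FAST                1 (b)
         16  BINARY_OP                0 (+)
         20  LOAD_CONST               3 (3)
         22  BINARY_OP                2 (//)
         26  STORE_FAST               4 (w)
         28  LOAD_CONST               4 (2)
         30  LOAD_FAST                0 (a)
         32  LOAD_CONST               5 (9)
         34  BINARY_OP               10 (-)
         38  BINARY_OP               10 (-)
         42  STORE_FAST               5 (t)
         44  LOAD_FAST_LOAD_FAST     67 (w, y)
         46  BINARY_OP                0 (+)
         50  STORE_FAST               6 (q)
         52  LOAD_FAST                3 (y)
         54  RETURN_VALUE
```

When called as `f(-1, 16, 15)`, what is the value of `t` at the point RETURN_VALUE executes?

12

LOAD_CONST → push 8. Stack: [8]
LOAD_FAST c → push 15. Stack: [8, 15]
BINARY_OP - → 8 - 15 = -7. Stack: [-7]
STORE_FAST y → y=-7. Stack: []
LOAD_CONST → push 12. Stack: [12]
LOAD_FAST b → push 16. Stack: [12, 16]
BINARY_OP + → 12 + 16 = 28. Stack: [28]
LOAD_CONST → push 3. Stack: [28, 3]
BINARY_OP // → 28 // 3 = 9. Stack: [9]
STORE_FAST w → w=9. Stack: []
LOAD_CONST → push 2. Stack: [2]
LOAD_FAST a → push -1. Stack: [2, -1]
LOAD_CONST → push 9. Stack: [2, -1, 9]
BINARY_OP - → -1 - 9 = -10. Stack: [2, -10]
BINARY_OP - → 2 - -10 = 12. Stack: [12]
STORE_FAST t → t=12. Stack: []
LOAD_FAST_LOAD_FAST w,y → push 9,-7. Stack: [9, -7]
BINARY_OP + → 9 + -7 = 2. Stack: [2]
STORE_FAST q → q=2. Stack: []
LOAD_FAST y → push -7. Stack: [-7]
RETURN_VALUE → return -7.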